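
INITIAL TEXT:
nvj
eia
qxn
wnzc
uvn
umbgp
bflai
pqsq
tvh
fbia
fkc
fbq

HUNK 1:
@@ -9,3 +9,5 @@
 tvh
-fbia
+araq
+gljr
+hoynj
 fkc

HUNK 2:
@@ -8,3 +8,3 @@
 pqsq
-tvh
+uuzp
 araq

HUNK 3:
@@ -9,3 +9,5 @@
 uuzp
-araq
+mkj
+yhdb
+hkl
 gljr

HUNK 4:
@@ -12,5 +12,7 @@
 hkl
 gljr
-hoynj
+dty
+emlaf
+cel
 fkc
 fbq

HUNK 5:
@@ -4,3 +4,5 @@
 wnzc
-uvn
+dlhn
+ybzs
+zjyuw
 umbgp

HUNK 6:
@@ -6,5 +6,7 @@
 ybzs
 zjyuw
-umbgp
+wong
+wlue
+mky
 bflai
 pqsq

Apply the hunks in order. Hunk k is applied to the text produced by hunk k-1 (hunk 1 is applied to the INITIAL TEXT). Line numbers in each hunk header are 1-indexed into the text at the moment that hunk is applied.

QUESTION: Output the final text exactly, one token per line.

Answer: nvj
eia
qxn
wnzc
dlhn
ybzs
zjyuw
wong
wlue
mky
bflai
pqsq
uuzp
mkj
yhdb
hkl
gljr
dty
emlaf
cel
fkc
fbq

Derivation:
Hunk 1: at line 9 remove [fbia] add [araq,gljr,hoynj] -> 14 lines: nvj eia qxn wnzc uvn umbgp bflai pqsq tvh araq gljr hoynj fkc fbq
Hunk 2: at line 8 remove [tvh] add [uuzp] -> 14 lines: nvj eia qxn wnzc uvn umbgp bflai pqsq uuzp araq gljr hoynj fkc fbq
Hunk 3: at line 9 remove [araq] add [mkj,yhdb,hkl] -> 16 lines: nvj eia qxn wnzc uvn umbgp bflai pqsq uuzp mkj yhdb hkl gljr hoynj fkc fbq
Hunk 4: at line 12 remove [hoynj] add [dty,emlaf,cel] -> 18 lines: nvj eia qxn wnzc uvn umbgp bflai pqsq uuzp mkj yhdb hkl gljr dty emlaf cel fkc fbq
Hunk 5: at line 4 remove [uvn] add [dlhn,ybzs,zjyuw] -> 20 lines: nvj eia qxn wnzc dlhn ybzs zjyuw umbgp bflai pqsq uuzp mkj yhdb hkl gljr dty emlaf cel fkc fbq
Hunk 6: at line 6 remove [umbgp] add [wong,wlue,mky] -> 22 lines: nvj eia qxn wnzc dlhn ybzs zjyuw wong wlue mky bflai pqsq uuzp mkj yhdb hkl gljr dty emlaf cel fkc fbq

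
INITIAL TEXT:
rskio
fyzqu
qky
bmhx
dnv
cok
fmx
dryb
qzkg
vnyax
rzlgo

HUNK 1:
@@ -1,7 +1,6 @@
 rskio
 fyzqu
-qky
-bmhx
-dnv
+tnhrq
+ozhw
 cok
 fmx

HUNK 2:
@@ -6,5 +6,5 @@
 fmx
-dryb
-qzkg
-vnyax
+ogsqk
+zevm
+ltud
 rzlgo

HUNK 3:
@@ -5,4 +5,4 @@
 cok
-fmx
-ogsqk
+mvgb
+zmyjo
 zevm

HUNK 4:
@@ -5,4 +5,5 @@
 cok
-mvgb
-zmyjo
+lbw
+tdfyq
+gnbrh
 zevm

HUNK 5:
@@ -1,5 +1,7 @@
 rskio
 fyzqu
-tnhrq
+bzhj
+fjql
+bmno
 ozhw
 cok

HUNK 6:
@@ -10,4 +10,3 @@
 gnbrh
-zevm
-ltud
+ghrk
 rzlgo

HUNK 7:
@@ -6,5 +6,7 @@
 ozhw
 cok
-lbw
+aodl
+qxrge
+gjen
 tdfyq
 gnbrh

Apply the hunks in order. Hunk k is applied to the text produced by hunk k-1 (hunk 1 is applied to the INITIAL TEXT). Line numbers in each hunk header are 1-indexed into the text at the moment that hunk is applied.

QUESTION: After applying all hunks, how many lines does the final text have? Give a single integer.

Hunk 1: at line 1 remove [qky,bmhx,dnv] add [tnhrq,ozhw] -> 10 lines: rskio fyzqu tnhrq ozhw cok fmx dryb qzkg vnyax rzlgo
Hunk 2: at line 6 remove [dryb,qzkg,vnyax] add [ogsqk,zevm,ltud] -> 10 lines: rskio fyzqu tnhrq ozhw cok fmx ogsqk zevm ltud rzlgo
Hunk 3: at line 5 remove [fmx,ogsqk] add [mvgb,zmyjo] -> 10 lines: rskio fyzqu tnhrq ozhw cok mvgb zmyjo zevm ltud rzlgo
Hunk 4: at line 5 remove [mvgb,zmyjo] add [lbw,tdfyq,gnbrh] -> 11 lines: rskio fyzqu tnhrq ozhw cok lbw tdfyq gnbrh zevm ltud rzlgo
Hunk 5: at line 1 remove [tnhrq] add [bzhj,fjql,bmno] -> 13 lines: rskio fyzqu bzhj fjql bmno ozhw cok lbw tdfyq gnbrh zevm ltud rzlgo
Hunk 6: at line 10 remove [zevm,ltud] add [ghrk] -> 12 lines: rskio fyzqu bzhj fjql bmno ozhw cok lbw tdfyq gnbrh ghrk rzlgo
Hunk 7: at line 6 remove [lbw] add [aodl,qxrge,gjen] -> 14 lines: rskio fyzqu bzhj fjql bmno ozhw cok aodl qxrge gjen tdfyq gnbrh ghrk rzlgo
Final line count: 14

Answer: 14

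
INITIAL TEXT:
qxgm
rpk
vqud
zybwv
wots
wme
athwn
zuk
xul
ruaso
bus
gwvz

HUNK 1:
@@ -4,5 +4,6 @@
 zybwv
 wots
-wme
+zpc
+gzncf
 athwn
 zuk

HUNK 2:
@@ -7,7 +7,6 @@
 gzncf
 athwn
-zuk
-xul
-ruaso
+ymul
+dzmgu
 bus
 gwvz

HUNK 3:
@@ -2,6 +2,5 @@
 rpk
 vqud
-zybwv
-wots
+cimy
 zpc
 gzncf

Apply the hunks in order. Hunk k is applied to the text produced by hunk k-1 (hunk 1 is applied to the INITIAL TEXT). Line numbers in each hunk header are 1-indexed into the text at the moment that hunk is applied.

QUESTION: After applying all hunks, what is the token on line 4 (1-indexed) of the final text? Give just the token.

Answer: cimy

Derivation:
Hunk 1: at line 4 remove [wme] add [zpc,gzncf] -> 13 lines: qxgm rpk vqud zybwv wots zpc gzncf athwn zuk xul ruaso bus gwvz
Hunk 2: at line 7 remove [zuk,xul,ruaso] add [ymul,dzmgu] -> 12 lines: qxgm rpk vqud zybwv wots zpc gzncf athwn ymul dzmgu bus gwvz
Hunk 3: at line 2 remove [zybwv,wots] add [cimy] -> 11 lines: qxgm rpk vqud cimy zpc gzncf athwn ymul dzmgu bus gwvz
Final line 4: cimy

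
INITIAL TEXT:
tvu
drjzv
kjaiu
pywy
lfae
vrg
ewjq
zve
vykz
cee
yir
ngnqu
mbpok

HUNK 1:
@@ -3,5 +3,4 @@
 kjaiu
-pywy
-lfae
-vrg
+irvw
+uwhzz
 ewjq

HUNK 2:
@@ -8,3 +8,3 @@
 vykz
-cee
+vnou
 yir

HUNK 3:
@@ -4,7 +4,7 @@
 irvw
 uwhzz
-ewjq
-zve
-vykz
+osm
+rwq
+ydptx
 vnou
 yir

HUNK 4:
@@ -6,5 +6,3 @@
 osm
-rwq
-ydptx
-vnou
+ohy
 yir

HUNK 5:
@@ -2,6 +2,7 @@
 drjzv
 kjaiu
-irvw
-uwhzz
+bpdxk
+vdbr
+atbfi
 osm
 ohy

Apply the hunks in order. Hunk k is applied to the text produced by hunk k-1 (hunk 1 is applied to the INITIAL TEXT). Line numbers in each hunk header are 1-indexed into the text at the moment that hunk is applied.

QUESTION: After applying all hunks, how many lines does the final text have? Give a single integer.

Answer: 11

Derivation:
Hunk 1: at line 3 remove [pywy,lfae,vrg] add [irvw,uwhzz] -> 12 lines: tvu drjzv kjaiu irvw uwhzz ewjq zve vykz cee yir ngnqu mbpok
Hunk 2: at line 8 remove [cee] add [vnou] -> 12 lines: tvu drjzv kjaiu irvw uwhzz ewjq zve vykz vnou yir ngnqu mbpok
Hunk 3: at line 4 remove [ewjq,zve,vykz] add [osm,rwq,ydptx] -> 12 lines: tvu drjzv kjaiu irvw uwhzz osm rwq ydptx vnou yir ngnqu mbpok
Hunk 4: at line 6 remove [rwq,ydptx,vnou] add [ohy] -> 10 lines: tvu drjzv kjaiu irvw uwhzz osm ohy yir ngnqu mbpok
Hunk 5: at line 2 remove [irvw,uwhzz] add [bpdxk,vdbr,atbfi] -> 11 lines: tvu drjzv kjaiu bpdxk vdbr atbfi osm ohy yir ngnqu mbpok
Final line count: 11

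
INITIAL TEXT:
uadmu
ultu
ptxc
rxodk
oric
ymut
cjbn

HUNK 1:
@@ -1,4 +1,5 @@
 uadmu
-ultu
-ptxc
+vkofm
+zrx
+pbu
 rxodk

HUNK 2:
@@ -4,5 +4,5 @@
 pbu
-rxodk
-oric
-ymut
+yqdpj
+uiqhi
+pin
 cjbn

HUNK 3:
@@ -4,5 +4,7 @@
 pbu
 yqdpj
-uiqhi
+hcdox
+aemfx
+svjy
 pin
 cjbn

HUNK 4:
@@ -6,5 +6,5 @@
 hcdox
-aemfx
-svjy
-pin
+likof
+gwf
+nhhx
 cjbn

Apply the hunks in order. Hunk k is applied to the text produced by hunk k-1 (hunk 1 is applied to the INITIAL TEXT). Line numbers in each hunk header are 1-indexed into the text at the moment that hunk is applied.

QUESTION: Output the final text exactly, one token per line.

Hunk 1: at line 1 remove [ultu,ptxc] add [vkofm,zrx,pbu] -> 8 lines: uadmu vkofm zrx pbu rxodk oric ymut cjbn
Hunk 2: at line 4 remove [rxodk,oric,ymut] add [yqdpj,uiqhi,pin] -> 8 lines: uadmu vkofm zrx pbu yqdpj uiqhi pin cjbn
Hunk 3: at line 4 remove [uiqhi] add [hcdox,aemfx,svjy] -> 10 lines: uadmu vkofm zrx pbu yqdpj hcdox aemfx svjy pin cjbn
Hunk 4: at line 6 remove [aemfx,svjy,pin] add [likof,gwf,nhhx] -> 10 lines: uadmu vkofm zrx pbu yqdpj hcdox likof gwf nhhx cjbn

Answer: uadmu
vkofm
zrx
pbu
yqdpj
hcdox
likof
gwf
nhhx
cjbn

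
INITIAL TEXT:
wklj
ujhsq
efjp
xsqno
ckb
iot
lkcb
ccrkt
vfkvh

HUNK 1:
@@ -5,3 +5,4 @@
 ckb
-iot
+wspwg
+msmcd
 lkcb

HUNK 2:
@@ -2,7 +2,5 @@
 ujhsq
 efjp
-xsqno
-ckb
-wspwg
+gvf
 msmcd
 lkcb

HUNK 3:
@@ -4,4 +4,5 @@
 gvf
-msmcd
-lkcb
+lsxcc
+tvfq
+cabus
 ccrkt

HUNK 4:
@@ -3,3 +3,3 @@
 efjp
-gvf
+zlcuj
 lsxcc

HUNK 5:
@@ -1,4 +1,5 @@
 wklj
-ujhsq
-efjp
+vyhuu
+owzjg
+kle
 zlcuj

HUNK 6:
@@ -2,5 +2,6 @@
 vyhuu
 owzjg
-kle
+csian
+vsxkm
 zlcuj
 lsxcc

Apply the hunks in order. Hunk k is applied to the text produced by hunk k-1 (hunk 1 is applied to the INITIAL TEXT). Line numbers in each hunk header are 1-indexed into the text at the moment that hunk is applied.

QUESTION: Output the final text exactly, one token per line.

Answer: wklj
vyhuu
owzjg
csian
vsxkm
zlcuj
lsxcc
tvfq
cabus
ccrkt
vfkvh

Derivation:
Hunk 1: at line 5 remove [iot] add [wspwg,msmcd] -> 10 lines: wklj ujhsq efjp xsqno ckb wspwg msmcd lkcb ccrkt vfkvh
Hunk 2: at line 2 remove [xsqno,ckb,wspwg] add [gvf] -> 8 lines: wklj ujhsq efjp gvf msmcd lkcb ccrkt vfkvh
Hunk 3: at line 4 remove [msmcd,lkcb] add [lsxcc,tvfq,cabus] -> 9 lines: wklj ujhsq efjp gvf lsxcc tvfq cabus ccrkt vfkvh
Hunk 4: at line 3 remove [gvf] add [zlcuj] -> 9 lines: wklj ujhsq efjp zlcuj lsxcc tvfq cabus ccrkt vfkvh
Hunk 5: at line 1 remove [ujhsq,efjp] add [vyhuu,owzjg,kle] -> 10 lines: wklj vyhuu owzjg kle zlcuj lsxcc tvfq cabus ccrkt vfkvh
Hunk 6: at line 2 remove [kle] add [csian,vsxkm] -> 11 lines: wklj vyhuu owzjg csian vsxkm zlcuj lsxcc tvfq cabus ccrkt vfkvh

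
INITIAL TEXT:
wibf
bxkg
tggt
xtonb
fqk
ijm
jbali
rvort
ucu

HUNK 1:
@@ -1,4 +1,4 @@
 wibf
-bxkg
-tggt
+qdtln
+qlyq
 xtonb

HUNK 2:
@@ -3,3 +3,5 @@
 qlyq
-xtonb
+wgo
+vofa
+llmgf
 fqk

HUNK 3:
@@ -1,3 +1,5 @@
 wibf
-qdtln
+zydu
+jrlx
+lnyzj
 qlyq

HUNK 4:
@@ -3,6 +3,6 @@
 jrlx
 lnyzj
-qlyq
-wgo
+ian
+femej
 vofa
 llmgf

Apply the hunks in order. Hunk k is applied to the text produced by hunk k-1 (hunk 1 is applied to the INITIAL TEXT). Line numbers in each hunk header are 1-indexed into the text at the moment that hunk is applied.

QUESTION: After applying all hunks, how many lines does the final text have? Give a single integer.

Answer: 13

Derivation:
Hunk 1: at line 1 remove [bxkg,tggt] add [qdtln,qlyq] -> 9 lines: wibf qdtln qlyq xtonb fqk ijm jbali rvort ucu
Hunk 2: at line 3 remove [xtonb] add [wgo,vofa,llmgf] -> 11 lines: wibf qdtln qlyq wgo vofa llmgf fqk ijm jbali rvort ucu
Hunk 3: at line 1 remove [qdtln] add [zydu,jrlx,lnyzj] -> 13 lines: wibf zydu jrlx lnyzj qlyq wgo vofa llmgf fqk ijm jbali rvort ucu
Hunk 4: at line 3 remove [qlyq,wgo] add [ian,femej] -> 13 lines: wibf zydu jrlx lnyzj ian femej vofa llmgf fqk ijm jbali rvort ucu
Final line count: 13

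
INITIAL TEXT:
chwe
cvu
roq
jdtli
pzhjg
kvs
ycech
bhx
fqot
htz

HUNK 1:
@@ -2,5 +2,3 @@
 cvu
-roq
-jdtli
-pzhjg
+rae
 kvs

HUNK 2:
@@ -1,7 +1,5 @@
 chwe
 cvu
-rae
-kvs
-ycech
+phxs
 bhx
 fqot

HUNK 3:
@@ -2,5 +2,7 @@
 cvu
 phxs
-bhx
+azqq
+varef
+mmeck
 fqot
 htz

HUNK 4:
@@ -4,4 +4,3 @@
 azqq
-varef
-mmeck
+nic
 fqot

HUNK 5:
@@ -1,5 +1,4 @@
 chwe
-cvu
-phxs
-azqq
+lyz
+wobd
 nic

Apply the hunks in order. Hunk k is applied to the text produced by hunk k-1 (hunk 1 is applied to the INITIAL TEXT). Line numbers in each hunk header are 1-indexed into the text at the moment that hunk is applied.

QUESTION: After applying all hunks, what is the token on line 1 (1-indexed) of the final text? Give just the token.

Hunk 1: at line 2 remove [roq,jdtli,pzhjg] add [rae] -> 8 lines: chwe cvu rae kvs ycech bhx fqot htz
Hunk 2: at line 1 remove [rae,kvs,ycech] add [phxs] -> 6 lines: chwe cvu phxs bhx fqot htz
Hunk 3: at line 2 remove [bhx] add [azqq,varef,mmeck] -> 8 lines: chwe cvu phxs azqq varef mmeck fqot htz
Hunk 4: at line 4 remove [varef,mmeck] add [nic] -> 7 lines: chwe cvu phxs azqq nic fqot htz
Hunk 5: at line 1 remove [cvu,phxs,azqq] add [lyz,wobd] -> 6 lines: chwe lyz wobd nic fqot htz
Final line 1: chwe

Answer: chwe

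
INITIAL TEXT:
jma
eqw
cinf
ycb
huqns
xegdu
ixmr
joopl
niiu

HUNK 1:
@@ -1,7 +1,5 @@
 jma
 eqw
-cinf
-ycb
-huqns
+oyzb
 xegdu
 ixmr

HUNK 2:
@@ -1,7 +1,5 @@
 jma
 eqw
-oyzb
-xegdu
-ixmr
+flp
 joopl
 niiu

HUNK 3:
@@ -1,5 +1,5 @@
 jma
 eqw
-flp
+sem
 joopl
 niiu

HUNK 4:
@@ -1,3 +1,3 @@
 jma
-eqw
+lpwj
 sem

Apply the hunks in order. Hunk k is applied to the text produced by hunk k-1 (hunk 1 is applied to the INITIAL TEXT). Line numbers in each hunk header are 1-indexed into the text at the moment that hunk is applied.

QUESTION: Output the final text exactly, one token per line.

Hunk 1: at line 1 remove [cinf,ycb,huqns] add [oyzb] -> 7 lines: jma eqw oyzb xegdu ixmr joopl niiu
Hunk 2: at line 1 remove [oyzb,xegdu,ixmr] add [flp] -> 5 lines: jma eqw flp joopl niiu
Hunk 3: at line 1 remove [flp] add [sem] -> 5 lines: jma eqw sem joopl niiu
Hunk 4: at line 1 remove [eqw] add [lpwj] -> 5 lines: jma lpwj sem joopl niiu

Answer: jma
lpwj
sem
joopl
niiu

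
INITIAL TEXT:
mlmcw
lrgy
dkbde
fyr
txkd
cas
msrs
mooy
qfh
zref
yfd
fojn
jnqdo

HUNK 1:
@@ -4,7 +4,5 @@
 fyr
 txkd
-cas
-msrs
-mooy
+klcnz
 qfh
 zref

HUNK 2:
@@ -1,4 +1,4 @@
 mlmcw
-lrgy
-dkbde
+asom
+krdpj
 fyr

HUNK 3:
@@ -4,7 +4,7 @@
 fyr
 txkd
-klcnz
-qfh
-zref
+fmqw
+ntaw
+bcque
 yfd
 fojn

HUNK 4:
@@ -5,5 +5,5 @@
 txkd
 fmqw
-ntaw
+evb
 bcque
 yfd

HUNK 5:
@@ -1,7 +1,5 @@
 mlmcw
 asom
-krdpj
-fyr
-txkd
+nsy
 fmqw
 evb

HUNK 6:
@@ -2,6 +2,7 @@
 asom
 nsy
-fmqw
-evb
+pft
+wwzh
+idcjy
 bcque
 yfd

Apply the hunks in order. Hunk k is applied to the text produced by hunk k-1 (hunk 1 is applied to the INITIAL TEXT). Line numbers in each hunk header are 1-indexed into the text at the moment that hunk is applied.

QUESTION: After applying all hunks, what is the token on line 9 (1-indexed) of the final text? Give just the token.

Answer: fojn

Derivation:
Hunk 1: at line 4 remove [cas,msrs,mooy] add [klcnz] -> 11 lines: mlmcw lrgy dkbde fyr txkd klcnz qfh zref yfd fojn jnqdo
Hunk 2: at line 1 remove [lrgy,dkbde] add [asom,krdpj] -> 11 lines: mlmcw asom krdpj fyr txkd klcnz qfh zref yfd fojn jnqdo
Hunk 3: at line 4 remove [klcnz,qfh,zref] add [fmqw,ntaw,bcque] -> 11 lines: mlmcw asom krdpj fyr txkd fmqw ntaw bcque yfd fojn jnqdo
Hunk 4: at line 5 remove [ntaw] add [evb] -> 11 lines: mlmcw asom krdpj fyr txkd fmqw evb bcque yfd fojn jnqdo
Hunk 5: at line 1 remove [krdpj,fyr,txkd] add [nsy] -> 9 lines: mlmcw asom nsy fmqw evb bcque yfd fojn jnqdo
Hunk 6: at line 2 remove [fmqw,evb] add [pft,wwzh,idcjy] -> 10 lines: mlmcw asom nsy pft wwzh idcjy bcque yfd fojn jnqdo
Final line 9: fojn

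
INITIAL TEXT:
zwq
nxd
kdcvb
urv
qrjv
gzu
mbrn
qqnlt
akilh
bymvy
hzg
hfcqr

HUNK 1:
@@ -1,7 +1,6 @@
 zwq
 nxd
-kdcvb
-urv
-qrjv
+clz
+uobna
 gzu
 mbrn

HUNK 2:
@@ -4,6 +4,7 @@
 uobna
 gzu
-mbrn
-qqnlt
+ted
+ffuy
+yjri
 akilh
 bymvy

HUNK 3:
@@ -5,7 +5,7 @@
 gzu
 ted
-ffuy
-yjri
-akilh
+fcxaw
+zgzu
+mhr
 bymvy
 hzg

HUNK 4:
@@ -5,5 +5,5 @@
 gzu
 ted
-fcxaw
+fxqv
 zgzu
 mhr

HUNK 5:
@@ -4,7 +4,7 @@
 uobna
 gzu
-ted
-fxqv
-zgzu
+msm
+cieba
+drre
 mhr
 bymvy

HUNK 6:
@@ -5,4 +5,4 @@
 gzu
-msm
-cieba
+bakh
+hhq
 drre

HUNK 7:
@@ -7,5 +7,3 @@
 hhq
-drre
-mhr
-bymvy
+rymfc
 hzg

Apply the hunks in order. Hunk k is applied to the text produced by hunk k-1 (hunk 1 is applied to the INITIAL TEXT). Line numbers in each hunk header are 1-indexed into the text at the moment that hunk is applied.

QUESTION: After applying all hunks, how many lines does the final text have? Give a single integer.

Hunk 1: at line 1 remove [kdcvb,urv,qrjv] add [clz,uobna] -> 11 lines: zwq nxd clz uobna gzu mbrn qqnlt akilh bymvy hzg hfcqr
Hunk 2: at line 4 remove [mbrn,qqnlt] add [ted,ffuy,yjri] -> 12 lines: zwq nxd clz uobna gzu ted ffuy yjri akilh bymvy hzg hfcqr
Hunk 3: at line 5 remove [ffuy,yjri,akilh] add [fcxaw,zgzu,mhr] -> 12 lines: zwq nxd clz uobna gzu ted fcxaw zgzu mhr bymvy hzg hfcqr
Hunk 4: at line 5 remove [fcxaw] add [fxqv] -> 12 lines: zwq nxd clz uobna gzu ted fxqv zgzu mhr bymvy hzg hfcqr
Hunk 5: at line 4 remove [ted,fxqv,zgzu] add [msm,cieba,drre] -> 12 lines: zwq nxd clz uobna gzu msm cieba drre mhr bymvy hzg hfcqr
Hunk 6: at line 5 remove [msm,cieba] add [bakh,hhq] -> 12 lines: zwq nxd clz uobna gzu bakh hhq drre mhr bymvy hzg hfcqr
Hunk 7: at line 7 remove [drre,mhr,bymvy] add [rymfc] -> 10 lines: zwq nxd clz uobna gzu bakh hhq rymfc hzg hfcqr
Final line count: 10

Answer: 10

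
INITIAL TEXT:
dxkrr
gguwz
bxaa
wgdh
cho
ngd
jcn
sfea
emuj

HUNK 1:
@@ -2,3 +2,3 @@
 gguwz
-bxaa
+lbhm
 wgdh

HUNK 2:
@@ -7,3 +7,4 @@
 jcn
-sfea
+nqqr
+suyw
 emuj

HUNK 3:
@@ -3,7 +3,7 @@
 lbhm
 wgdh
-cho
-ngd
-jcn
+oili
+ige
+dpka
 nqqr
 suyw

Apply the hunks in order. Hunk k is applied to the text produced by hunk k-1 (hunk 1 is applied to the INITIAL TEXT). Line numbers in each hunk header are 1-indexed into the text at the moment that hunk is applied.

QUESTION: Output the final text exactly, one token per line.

Hunk 1: at line 2 remove [bxaa] add [lbhm] -> 9 lines: dxkrr gguwz lbhm wgdh cho ngd jcn sfea emuj
Hunk 2: at line 7 remove [sfea] add [nqqr,suyw] -> 10 lines: dxkrr gguwz lbhm wgdh cho ngd jcn nqqr suyw emuj
Hunk 3: at line 3 remove [cho,ngd,jcn] add [oili,ige,dpka] -> 10 lines: dxkrr gguwz lbhm wgdh oili ige dpka nqqr suyw emuj

Answer: dxkrr
gguwz
lbhm
wgdh
oili
ige
dpka
nqqr
suyw
emuj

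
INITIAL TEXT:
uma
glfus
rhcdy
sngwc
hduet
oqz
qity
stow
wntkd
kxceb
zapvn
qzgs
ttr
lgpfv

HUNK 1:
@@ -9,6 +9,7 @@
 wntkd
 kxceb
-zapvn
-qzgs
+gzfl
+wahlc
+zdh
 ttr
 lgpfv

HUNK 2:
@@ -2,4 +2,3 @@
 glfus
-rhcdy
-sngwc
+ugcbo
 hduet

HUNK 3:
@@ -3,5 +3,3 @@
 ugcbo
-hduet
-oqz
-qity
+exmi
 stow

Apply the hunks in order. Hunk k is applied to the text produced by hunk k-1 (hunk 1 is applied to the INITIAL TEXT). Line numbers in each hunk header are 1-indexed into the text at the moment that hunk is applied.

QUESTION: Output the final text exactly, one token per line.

Answer: uma
glfus
ugcbo
exmi
stow
wntkd
kxceb
gzfl
wahlc
zdh
ttr
lgpfv

Derivation:
Hunk 1: at line 9 remove [zapvn,qzgs] add [gzfl,wahlc,zdh] -> 15 lines: uma glfus rhcdy sngwc hduet oqz qity stow wntkd kxceb gzfl wahlc zdh ttr lgpfv
Hunk 2: at line 2 remove [rhcdy,sngwc] add [ugcbo] -> 14 lines: uma glfus ugcbo hduet oqz qity stow wntkd kxceb gzfl wahlc zdh ttr lgpfv
Hunk 3: at line 3 remove [hduet,oqz,qity] add [exmi] -> 12 lines: uma glfus ugcbo exmi stow wntkd kxceb gzfl wahlc zdh ttr lgpfv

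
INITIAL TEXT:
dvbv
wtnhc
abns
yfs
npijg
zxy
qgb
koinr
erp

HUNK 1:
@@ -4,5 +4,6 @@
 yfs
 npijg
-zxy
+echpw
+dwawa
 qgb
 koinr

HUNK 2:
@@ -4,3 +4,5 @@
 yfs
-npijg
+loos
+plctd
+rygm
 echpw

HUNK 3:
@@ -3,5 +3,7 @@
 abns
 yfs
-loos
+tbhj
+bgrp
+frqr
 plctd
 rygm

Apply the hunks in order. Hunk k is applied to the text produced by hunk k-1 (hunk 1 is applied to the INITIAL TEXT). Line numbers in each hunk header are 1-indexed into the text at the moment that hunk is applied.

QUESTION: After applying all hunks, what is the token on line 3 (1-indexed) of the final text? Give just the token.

Hunk 1: at line 4 remove [zxy] add [echpw,dwawa] -> 10 lines: dvbv wtnhc abns yfs npijg echpw dwawa qgb koinr erp
Hunk 2: at line 4 remove [npijg] add [loos,plctd,rygm] -> 12 lines: dvbv wtnhc abns yfs loos plctd rygm echpw dwawa qgb koinr erp
Hunk 3: at line 3 remove [loos] add [tbhj,bgrp,frqr] -> 14 lines: dvbv wtnhc abns yfs tbhj bgrp frqr plctd rygm echpw dwawa qgb koinr erp
Final line 3: abns

Answer: abns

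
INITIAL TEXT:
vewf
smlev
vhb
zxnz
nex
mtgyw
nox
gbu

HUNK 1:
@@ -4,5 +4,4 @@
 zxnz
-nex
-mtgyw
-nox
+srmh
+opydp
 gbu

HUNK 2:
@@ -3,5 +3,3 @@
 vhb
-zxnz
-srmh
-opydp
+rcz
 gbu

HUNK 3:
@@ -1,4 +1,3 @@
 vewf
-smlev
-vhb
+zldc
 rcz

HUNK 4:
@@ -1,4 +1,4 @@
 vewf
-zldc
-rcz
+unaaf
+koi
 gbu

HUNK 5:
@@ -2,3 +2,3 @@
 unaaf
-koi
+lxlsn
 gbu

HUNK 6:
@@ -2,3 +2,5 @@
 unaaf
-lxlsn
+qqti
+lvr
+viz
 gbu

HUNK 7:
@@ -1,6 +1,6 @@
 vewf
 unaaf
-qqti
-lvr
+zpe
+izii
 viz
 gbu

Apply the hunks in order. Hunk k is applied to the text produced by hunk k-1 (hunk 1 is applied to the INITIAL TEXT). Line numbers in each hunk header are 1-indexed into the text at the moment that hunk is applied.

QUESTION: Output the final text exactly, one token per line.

Hunk 1: at line 4 remove [nex,mtgyw,nox] add [srmh,opydp] -> 7 lines: vewf smlev vhb zxnz srmh opydp gbu
Hunk 2: at line 3 remove [zxnz,srmh,opydp] add [rcz] -> 5 lines: vewf smlev vhb rcz gbu
Hunk 3: at line 1 remove [smlev,vhb] add [zldc] -> 4 lines: vewf zldc rcz gbu
Hunk 4: at line 1 remove [zldc,rcz] add [unaaf,koi] -> 4 lines: vewf unaaf koi gbu
Hunk 5: at line 2 remove [koi] add [lxlsn] -> 4 lines: vewf unaaf lxlsn gbu
Hunk 6: at line 2 remove [lxlsn] add [qqti,lvr,viz] -> 6 lines: vewf unaaf qqti lvr viz gbu
Hunk 7: at line 1 remove [qqti,lvr] add [zpe,izii] -> 6 lines: vewf unaaf zpe izii viz gbu

Answer: vewf
unaaf
zpe
izii
viz
gbu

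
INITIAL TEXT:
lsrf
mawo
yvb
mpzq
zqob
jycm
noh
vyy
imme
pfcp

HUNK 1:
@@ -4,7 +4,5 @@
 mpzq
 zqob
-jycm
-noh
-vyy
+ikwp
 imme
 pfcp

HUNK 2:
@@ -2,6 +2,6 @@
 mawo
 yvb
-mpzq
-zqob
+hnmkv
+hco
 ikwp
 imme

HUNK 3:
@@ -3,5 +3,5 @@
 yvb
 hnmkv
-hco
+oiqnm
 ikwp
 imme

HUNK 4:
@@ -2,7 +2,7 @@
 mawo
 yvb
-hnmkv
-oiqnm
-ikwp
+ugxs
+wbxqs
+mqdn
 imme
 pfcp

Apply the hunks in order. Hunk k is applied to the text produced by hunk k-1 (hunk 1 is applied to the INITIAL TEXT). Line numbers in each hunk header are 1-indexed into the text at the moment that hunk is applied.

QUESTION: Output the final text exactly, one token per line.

Answer: lsrf
mawo
yvb
ugxs
wbxqs
mqdn
imme
pfcp

Derivation:
Hunk 1: at line 4 remove [jycm,noh,vyy] add [ikwp] -> 8 lines: lsrf mawo yvb mpzq zqob ikwp imme pfcp
Hunk 2: at line 2 remove [mpzq,zqob] add [hnmkv,hco] -> 8 lines: lsrf mawo yvb hnmkv hco ikwp imme pfcp
Hunk 3: at line 3 remove [hco] add [oiqnm] -> 8 lines: lsrf mawo yvb hnmkv oiqnm ikwp imme pfcp
Hunk 4: at line 2 remove [hnmkv,oiqnm,ikwp] add [ugxs,wbxqs,mqdn] -> 8 lines: lsrf mawo yvb ugxs wbxqs mqdn imme pfcp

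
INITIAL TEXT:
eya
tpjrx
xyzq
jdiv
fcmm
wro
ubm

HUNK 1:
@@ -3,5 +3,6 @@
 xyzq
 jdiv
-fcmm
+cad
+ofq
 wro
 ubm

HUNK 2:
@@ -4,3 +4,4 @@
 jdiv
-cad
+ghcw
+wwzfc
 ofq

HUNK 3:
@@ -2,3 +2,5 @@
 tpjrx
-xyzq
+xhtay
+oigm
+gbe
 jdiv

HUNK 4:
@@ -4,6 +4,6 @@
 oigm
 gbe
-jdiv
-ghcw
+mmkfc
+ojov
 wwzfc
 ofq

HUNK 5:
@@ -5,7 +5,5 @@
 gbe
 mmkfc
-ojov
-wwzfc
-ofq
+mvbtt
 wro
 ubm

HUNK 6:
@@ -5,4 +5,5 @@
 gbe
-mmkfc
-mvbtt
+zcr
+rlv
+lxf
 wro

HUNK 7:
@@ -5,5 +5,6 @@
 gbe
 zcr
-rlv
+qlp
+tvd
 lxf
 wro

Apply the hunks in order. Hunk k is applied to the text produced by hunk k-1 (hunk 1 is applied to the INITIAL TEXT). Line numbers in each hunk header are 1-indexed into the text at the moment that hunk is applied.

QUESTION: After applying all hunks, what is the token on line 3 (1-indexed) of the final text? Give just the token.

Answer: xhtay

Derivation:
Hunk 1: at line 3 remove [fcmm] add [cad,ofq] -> 8 lines: eya tpjrx xyzq jdiv cad ofq wro ubm
Hunk 2: at line 4 remove [cad] add [ghcw,wwzfc] -> 9 lines: eya tpjrx xyzq jdiv ghcw wwzfc ofq wro ubm
Hunk 3: at line 2 remove [xyzq] add [xhtay,oigm,gbe] -> 11 lines: eya tpjrx xhtay oigm gbe jdiv ghcw wwzfc ofq wro ubm
Hunk 4: at line 4 remove [jdiv,ghcw] add [mmkfc,ojov] -> 11 lines: eya tpjrx xhtay oigm gbe mmkfc ojov wwzfc ofq wro ubm
Hunk 5: at line 5 remove [ojov,wwzfc,ofq] add [mvbtt] -> 9 lines: eya tpjrx xhtay oigm gbe mmkfc mvbtt wro ubm
Hunk 6: at line 5 remove [mmkfc,mvbtt] add [zcr,rlv,lxf] -> 10 lines: eya tpjrx xhtay oigm gbe zcr rlv lxf wro ubm
Hunk 7: at line 5 remove [rlv] add [qlp,tvd] -> 11 lines: eya tpjrx xhtay oigm gbe zcr qlp tvd lxf wro ubm
Final line 3: xhtay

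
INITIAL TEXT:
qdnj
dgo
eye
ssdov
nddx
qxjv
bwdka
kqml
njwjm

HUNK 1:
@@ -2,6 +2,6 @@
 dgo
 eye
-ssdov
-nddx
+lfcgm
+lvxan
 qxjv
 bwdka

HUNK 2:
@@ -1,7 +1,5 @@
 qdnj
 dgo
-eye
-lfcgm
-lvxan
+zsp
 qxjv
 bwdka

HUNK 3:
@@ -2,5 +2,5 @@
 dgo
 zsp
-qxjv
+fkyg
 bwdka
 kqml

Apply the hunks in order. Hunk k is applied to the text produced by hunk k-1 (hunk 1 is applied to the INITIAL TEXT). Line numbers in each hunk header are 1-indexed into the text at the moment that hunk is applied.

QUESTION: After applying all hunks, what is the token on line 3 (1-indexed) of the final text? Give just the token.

Answer: zsp

Derivation:
Hunk 1: at line 2 remove [ssdov,nddx] add [lfcgm,lvxan] -> 9 lines: qdnj dgo eye lfcgm lvxan qxjv bwdka kqml njwjm
Hunk 2: at line 1 remove [eye,lfcgm,lvxan] add [zsp] -> 7 lines: qdnj dgo zsp qxjv bwdka kqml njwjm
Hunk 3: at line 2 remove [qxjv] add [fkyg] -> 7 lines: qdnj dgo zsp fkyg bwdka kqml njwjm
Final line 3: zsp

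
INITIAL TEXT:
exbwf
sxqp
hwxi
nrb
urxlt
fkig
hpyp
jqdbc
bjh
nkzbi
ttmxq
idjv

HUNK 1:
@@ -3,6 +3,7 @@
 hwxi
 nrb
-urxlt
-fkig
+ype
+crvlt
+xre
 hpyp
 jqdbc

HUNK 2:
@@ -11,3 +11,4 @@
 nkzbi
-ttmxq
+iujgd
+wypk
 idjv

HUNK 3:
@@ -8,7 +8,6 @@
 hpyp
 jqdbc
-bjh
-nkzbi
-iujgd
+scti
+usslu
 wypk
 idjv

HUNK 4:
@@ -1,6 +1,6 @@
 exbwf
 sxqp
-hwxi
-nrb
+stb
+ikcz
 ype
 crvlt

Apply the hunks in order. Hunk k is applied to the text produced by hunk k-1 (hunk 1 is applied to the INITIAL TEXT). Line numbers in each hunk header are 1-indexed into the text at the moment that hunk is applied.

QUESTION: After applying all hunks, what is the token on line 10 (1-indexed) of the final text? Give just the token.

Answer: scti

Derivation:
Hunk 1: at line 3 remove [urxlt,fkig] add [ype,crvlt,xre] -> 13 lines: exbwf sxqp hwxi nrb ype crvlt xre hpyp jqdbc bjh nkzbi ttmxq idjv
Hunk 2: at line 11 remove [ttmxq] add [iujgd,wypk] -> 14 lines: exbwf sxqp hwxi nrb ype crvlt xre hpyp jqdbc bjh nkzbi iujgd wypk idjv
Hunk 3: at line 8 remove [bjh,nkzbi,iujgd] add [scti,usslu] -> 13 lines: exbwf sxqp hwxi nrb ype crvlt xre hpyp jqdbc scti usslu wypk idjv
Hunk 4: at line 1 remove [hwxi,nrb] add [stb,ikcz] -> 13 lines: exbwf sxqp stb ikcz ype crvlt xre hpyp jqdbc scti usslu wypk idjv
Final line 10: scti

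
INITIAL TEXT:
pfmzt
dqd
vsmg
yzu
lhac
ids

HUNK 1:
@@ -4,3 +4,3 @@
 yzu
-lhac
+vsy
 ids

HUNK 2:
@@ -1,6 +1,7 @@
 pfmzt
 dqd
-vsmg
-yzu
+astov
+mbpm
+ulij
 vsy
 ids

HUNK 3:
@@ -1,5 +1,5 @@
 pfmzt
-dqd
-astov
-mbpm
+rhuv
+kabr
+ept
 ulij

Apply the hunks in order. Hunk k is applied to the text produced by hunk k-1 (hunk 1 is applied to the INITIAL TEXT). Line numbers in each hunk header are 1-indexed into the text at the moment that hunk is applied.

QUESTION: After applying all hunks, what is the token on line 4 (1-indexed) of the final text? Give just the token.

Hunk 1: at line 4 remove [lhac] add [vsy] -> 6 lines: pfmzt dqd vsmg yzu vsy ids
Hunk 2: at line 1 remove [vsmg,yzu] add [astov,mbpm,ulij] -> 7 lines: pfmzt dqd astov mbpm ulij vsy ids
Hunk 3: at line 1 remove [dqd,astov,mbpm] add [rhuv,kabr,ept] -> 7 lines: pfmzt rhuv kabr ept ulij vsy ids
Final line 4: ept

Answer: ept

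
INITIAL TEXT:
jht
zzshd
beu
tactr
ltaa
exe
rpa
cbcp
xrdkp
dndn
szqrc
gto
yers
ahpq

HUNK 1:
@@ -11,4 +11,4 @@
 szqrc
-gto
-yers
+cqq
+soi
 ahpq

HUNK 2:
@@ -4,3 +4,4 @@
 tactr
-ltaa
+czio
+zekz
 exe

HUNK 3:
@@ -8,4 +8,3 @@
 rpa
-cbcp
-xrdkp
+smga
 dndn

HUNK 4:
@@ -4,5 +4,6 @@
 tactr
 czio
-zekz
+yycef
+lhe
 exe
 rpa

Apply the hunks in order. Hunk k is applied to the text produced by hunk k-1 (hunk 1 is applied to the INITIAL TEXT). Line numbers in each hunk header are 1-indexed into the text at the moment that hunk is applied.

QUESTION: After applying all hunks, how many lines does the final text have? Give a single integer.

Hunk 1: at line 11 remove [gto,yers] add [cqq,soi] -> 14 lines: jht zzshd beu tactr ltaa exe rpa cbcp xrdkp dndn szqrc cqq soi ahpq
Hunk 2: at line 4 remove [ltaa] add [czio,zekz] -> 15 lines: jht zzshd beu tactr czio zekz exe rpa cbcp xrdkp dndn szqrc cqq soi ahpq
Hunk 3: at line 8 remove [cbcp,xrdkp] add [smga] -> 14 lines: jht zzshd beu tactr czio zekz exe rpa smga dndn szqrc cqq soi ahpq
Hunk 4: at line 4 remove [zekz] add [yycef,lhe] -> 15 lines: jht zzshd beu tactr czio yycef lhe exe rpa smga dndn szqrc cqq soi ahpq
Final line count: 15

Answer: 15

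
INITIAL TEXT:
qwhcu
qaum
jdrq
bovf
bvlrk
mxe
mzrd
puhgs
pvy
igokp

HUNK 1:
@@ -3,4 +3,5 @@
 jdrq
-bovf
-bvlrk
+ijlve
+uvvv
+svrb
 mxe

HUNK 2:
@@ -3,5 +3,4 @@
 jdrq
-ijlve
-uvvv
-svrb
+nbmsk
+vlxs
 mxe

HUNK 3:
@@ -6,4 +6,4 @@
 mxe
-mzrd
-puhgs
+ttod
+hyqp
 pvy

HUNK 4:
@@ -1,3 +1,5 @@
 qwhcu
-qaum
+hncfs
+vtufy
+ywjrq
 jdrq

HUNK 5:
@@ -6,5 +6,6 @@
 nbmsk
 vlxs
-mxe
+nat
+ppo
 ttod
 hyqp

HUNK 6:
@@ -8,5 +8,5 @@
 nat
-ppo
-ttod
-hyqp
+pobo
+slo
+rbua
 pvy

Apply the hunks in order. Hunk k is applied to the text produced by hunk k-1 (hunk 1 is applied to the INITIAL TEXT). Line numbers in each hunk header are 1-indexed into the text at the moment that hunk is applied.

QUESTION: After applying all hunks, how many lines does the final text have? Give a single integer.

Answer: 13

Derivation:
Hunk 1: at line 3 remove [bovf,bvlrk] add [ijlve,uvvv,svrb] -> 11 lines: qwhcu qaum jdrq ijlve uvvv svrb mxe mzrd puhgs pvy igokp
Hunk 2: at line 3 remove [ijlve,uvvv,svrb] add [nbmsk,vlxs] -> 10 lines: qwhcu qaum jdrq nbmsk vlxs mxe mzrd puhgs pvy igokp
Hunk 3: at line 6 remove [mzrd,puhgs] add [ttod,hyqp] -> 10 lines: qwhcu qaum jdrq nbmsk vlxs mxe ttod hyqp pvy igokp
Hunk 4: at line 1 remove [qaum] add [hncfs,vtufy,ywjrq] -> 12 lines: qwhcu hncfs vtufy ywjrq jdrq nbmsk vlxs mxe ttod hyqp pvy igokp
Hunk 5: at line 6 remove [mxe] add [nat,ppo] -> 13 lines: qwhcu hncfs vtufy ywjrq jdrq nbmsk vlxs nat ppo ttod hyqp pvy igokp
Hunk 6: at line 8 remove [ppo,ttod,hyqp] add [pobo,slo,rbua] -> 13 lines: qwhcu hncfs vtufy ywjrq jdrq nbmsk vlxs nat pobo slo rbua pvy igokp
Final line count: 13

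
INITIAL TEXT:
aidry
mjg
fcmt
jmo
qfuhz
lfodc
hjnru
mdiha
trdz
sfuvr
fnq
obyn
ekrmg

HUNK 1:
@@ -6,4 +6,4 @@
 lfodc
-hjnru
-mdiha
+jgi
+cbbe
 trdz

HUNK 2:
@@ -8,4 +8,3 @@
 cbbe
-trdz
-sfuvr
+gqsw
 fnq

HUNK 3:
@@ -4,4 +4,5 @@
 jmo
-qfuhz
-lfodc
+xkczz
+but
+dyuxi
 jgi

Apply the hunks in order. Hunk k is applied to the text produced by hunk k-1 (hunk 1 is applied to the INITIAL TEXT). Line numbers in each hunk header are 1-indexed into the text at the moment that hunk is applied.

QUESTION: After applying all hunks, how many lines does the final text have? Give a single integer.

Hunk 1: at line 6 remove [hjnru,mdiha] add [jgi,cbbe] -> 13 lines: aidry mjg fcmt jmo qfuhz lfodc jgi cbbe trdz sfuvr fnq obyn ekrmg
Hunk 2: at line 8 remove [trdz,sfuvr] add [gqsw] -> 12 lines: aidry mjg fcmt jmo qfuhz lfodc jgi cbbe gqsw fnq obyn ekrmg
Hunk 3: at line 4 remove [qfuhz,lfodc] add [xkczz,but,dyuxi] -> 13 lines: aidry mjg fcmt jmo xkczz but dyuxi jgi cbbe gqsw fnq obyn ekrmg
Final line count: 13

Answer: 13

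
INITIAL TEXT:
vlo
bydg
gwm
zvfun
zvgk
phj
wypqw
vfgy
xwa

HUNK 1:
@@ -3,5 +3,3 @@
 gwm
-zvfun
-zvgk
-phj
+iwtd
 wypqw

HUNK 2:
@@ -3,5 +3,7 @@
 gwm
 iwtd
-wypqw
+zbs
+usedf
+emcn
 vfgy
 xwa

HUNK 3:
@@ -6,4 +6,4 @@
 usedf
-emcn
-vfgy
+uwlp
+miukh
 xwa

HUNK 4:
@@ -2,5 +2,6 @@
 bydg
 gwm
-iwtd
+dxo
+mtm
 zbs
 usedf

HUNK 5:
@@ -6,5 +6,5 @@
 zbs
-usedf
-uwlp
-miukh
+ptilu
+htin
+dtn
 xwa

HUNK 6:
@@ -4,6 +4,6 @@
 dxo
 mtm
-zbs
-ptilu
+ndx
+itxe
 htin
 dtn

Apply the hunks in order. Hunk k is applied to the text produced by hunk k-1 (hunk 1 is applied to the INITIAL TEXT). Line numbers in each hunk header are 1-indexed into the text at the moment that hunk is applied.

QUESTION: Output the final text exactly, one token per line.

Hunk 1: at line 3 remove [zvfun,zvgk,phj] add [iwtd] -> 7 lines: vlo bydg gwm iwtd wypqw vfgy xwa
Hunk 2: at line 3 remove [wypqw] add [zbs,usedf,emcn] -> 9 lines: vlo bydg gwm iwtd zbs usedf emcn vfgy xwa
Hunk 3: at line 6 remove [emcn,vfgy] add [uwlp,miukh] -> 9 lines: vlo bydg gwm iwtd zbs usedf uwlp miukh xwa
Hunk 4: at line 2 remove [iwtd] add [dxo,mtm] -> 10 lines: vlo bydg gwm dxo mtm zbs usedf uwlp miukh xwa
Hunk 5: at line 6 remove [usedf,uwlp,miukh] add [ptilu,htin,dtn] -> 10 lines: vlo bydg gwm dxo mtm zbs ptilu htin dtn xwa
Hunk 6: at line 4 remove [zbs,ptilu] add [ndx,itxe] -> 10 lines: vlo bydg gwm dxo mtm ndx itxe htin dtn xwa

Answer: vlo
bydg
gwm
dxo
mtm
ndx
itxe
htin
dtn
xwa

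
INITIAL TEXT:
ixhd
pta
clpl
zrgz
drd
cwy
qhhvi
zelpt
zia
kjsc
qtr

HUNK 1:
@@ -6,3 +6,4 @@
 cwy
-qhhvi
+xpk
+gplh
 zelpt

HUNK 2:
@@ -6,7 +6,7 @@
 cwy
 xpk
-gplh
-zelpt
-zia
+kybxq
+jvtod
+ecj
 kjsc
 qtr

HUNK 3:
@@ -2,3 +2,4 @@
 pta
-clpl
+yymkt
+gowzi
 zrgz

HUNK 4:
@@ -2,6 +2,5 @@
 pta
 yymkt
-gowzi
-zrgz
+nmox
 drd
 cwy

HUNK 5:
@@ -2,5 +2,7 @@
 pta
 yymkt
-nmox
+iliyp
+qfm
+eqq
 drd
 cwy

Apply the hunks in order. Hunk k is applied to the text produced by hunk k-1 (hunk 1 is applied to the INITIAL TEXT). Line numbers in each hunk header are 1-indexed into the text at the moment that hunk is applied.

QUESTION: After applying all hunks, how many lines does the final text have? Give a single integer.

Answer: 14

Derivation:
Hunk 1: at line 6 remove [qhhvi] add [xpk,gplh] -> 12 lines: ixhd pta clpl zrgz drd cwy xpk gplh zelpt zia kjsc qtr
Hunk 2: at line 6 remove [gplh,zelpt,zia] add [kybxq,jvtod,ecj] -> 12 lines: ixhd pta clpl zrgz drd cwy xpk kybxq jvtod ecj kjsc qtr
Hunk 3: at line 2 remove [clpl] add [yymkt,gowzi] -> 13 lines: ixhd pta yymkt gowzi zrgz drd cwy xpk kybxq jvtod ecj kjsc qtr
Hunk 4: at line 2 remove [gowzi,zrgz] add [nmox] -> 12 lines: ixhd pta yymkt nmox drd cwy xpk kybxq jvtod ecj kjsc qtr
Hunk 5: at line 2 remove [nmox] add [iliyp,qfm,eqq] -> 14 lines: ixhd pta yymkt iliyp qfm eqq drd cwy xpk kybxq jvtod ecj kjsc qtr
Final line count: 14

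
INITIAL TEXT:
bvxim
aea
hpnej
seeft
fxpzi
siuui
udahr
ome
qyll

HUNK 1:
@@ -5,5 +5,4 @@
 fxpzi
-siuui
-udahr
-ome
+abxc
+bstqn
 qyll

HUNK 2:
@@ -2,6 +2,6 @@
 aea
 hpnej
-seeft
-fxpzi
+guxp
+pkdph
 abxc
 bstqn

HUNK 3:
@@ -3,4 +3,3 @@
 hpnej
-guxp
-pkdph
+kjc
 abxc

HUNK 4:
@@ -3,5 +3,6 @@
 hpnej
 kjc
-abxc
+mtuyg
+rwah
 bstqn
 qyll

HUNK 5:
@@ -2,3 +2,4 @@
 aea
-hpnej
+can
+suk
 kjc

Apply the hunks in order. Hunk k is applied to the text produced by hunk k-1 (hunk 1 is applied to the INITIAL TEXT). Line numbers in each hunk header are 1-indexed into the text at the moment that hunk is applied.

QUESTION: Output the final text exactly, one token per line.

Answer: bvxim
aea
can
suk
kjc
mtuyg
rwah
bstqn
qyll

Derivation:
Hunk 1: at line 5 remove [siuui,udahr,ome] add [abxc,bstqn] -> 8 lines: bvxim aea hpnej seeft fxpzi abxc bstqn qyll
Hunk 2: at line 2 remove [seeft,fxpzi] add [guxp,pkdph] -> 8 lines: bvxim aea hpnej guxp pkdph abxc bstqn qyll
Hunk 3: at line 3 remove [guxp,pkdph] add [kjc] -> 7 lines: bvxim aea hpnej kjc abxc bstqn qyll
Hunk 4: at line 3 remove [abxc] add [mtuyg,rwah] -> 8 lines: bvxim aea hpnej kjc mtuyg rwah bstqn qyll
Hunk 5: at line 2 remove [hpnej] add [can,suk] -> 9 lines: bvxim aea can suk kjc mtuyg rwah bstqn qyll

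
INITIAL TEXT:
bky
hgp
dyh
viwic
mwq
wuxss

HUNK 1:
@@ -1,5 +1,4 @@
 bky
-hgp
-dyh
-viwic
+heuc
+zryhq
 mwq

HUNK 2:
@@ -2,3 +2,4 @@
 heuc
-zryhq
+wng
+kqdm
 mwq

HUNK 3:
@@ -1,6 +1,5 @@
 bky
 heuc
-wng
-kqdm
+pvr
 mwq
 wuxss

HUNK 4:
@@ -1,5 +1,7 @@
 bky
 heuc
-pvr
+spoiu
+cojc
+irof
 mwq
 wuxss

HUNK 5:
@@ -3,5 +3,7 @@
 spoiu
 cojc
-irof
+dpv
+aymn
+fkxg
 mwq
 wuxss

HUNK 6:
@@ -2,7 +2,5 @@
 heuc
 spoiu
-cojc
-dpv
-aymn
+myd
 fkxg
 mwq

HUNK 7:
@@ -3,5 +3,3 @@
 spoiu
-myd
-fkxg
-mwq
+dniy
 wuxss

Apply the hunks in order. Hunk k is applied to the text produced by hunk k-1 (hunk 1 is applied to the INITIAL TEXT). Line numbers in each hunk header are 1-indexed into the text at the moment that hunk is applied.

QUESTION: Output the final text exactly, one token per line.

Hunk 1: at line 1 remove [hgp,dyh,viwic] add [heuc,zryhq] -> 5 lines: bky heuc zryhq mwq wuxss
Hunk 2: at line 2 remove [zryhq] add [wng,kqdm] -> 6 lines: bky heuc wng kqdm mwq wuxss
Hunk 3: at line 1 remove [wng,kqdm] add [pvr] -> 5 lines: bky heuc pvr mwq wuxss
Hunk 4: at line 1 remove [pvr] add [spoiu,cojc,irof] -> 7 lines: bky heuc spoiu cojc irof mwq wuxss
Hunk 5: at line 3 remove [irof] add [dpv,aymn,fkxg] -> 9 lines: bky heuc spoiu cojc dpv aymn fkxg mwq wuxss
Hunk 6: at line 2 remove [cojc,dpv,aymn] add [myd] -> 7 lines: bky heuc spoiu myd fkxg mwq wuxss
Hunk 7: at line 3 remove [myd,fkxg,mwq] add [dniy] -> 5 lines: bky heuc spoiu dniy wuxss

Answer: bky
heuc
spoiu
dniy
wuxss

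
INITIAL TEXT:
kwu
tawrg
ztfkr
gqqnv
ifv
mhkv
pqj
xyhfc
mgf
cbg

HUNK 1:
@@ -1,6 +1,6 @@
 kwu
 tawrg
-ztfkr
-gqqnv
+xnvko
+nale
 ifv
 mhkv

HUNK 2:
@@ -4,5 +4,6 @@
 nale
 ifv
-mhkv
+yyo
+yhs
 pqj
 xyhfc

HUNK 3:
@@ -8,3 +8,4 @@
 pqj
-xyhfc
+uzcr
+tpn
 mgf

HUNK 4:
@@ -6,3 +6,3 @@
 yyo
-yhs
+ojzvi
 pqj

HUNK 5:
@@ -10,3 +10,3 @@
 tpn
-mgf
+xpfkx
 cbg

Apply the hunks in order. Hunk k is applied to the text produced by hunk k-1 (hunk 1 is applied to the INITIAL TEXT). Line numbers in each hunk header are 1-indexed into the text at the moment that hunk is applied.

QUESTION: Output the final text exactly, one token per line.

Hunk 1: at line 1 remove [ztfkr,gqqnv] add [xnvko,nale] -> 10 lines: kwu tawrg xnvko nale ifv mhkv pqj xyhfc mgf cbg
Hunk 2: at line 4 remove [mhkv] add [yyo,yhs] -> 11 lines: kwu tawrg xnvko nale ifv yyo yhs pqj xyhfc mgf cbg
Hunk 3: at line 8 remove [xyhfc] add [uzcr,tpn] -> 12 lines: kwu tawrg xnvko nale ifv yyo yhs pqj uzcr tpn mgf cbg
Hunk 4: at line 6 remove [yhs] add [ojzvi] -> 12 lines: kwu tawrg xnvko nale ifv yyo ojzvi pqj uzcr tpn mgf cbg
Hunk 5: at line 10 remove [mgf] add [xpfkx] -> 12 lines: kwu tawrg xnvko nale ifv yyo ojzvi pqj uzcr tpn xpfkx cbg

Answer: kwu
tawrg
xnvko
nale
ifv
yyo
ojzvi
pqj
uzcr
tpn
xpfkx
cbg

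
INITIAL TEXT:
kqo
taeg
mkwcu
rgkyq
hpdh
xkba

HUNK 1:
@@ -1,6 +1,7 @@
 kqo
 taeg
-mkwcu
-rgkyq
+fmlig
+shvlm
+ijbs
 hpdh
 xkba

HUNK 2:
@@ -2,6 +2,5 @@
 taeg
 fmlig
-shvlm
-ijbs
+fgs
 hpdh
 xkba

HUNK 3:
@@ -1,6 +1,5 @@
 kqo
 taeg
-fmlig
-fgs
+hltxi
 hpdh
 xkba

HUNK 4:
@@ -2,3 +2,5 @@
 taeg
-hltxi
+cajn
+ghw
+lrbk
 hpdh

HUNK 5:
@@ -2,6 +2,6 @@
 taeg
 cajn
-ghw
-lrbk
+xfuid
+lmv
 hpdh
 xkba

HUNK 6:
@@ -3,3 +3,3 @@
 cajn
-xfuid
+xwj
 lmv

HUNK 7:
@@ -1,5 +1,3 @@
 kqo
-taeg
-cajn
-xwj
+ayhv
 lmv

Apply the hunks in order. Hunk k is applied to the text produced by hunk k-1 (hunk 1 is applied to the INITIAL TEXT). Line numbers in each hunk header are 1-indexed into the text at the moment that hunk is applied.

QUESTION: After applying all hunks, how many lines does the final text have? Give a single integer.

Answer: 5

Derivation:
Hunk 1: at line 1 remove [mkwcu,rgkyq] add [fmlig,shvlm,ijbs] -> 7 lines: kqo taeg fmlig shvlm ijbs hpdh xkba
Hunk 2: at line 2 remove [shvlm,ijbs] add [fgs] -> 6 lines: kqo taeg fmlig fgs hpdh xkba
Hunk 3: at line 1 remove [fmlig,fgs] add [hltxi] -> 5 lines: kqo taeg hltxi hpdh xkba
Hunk 4: at line 2 remove [hltxi] add [cajn,ghw,lrbk] -> 7 lines: kqo taeg cajn ghw lrbk hpdh xkba
Hunk 5: at line 2 remove [ghw,lrbk] add [xfuid,lmv] -> 7 lines: kqo taeg cajn xfuid lmv hpdh xkba
Hunk 6: at line 3 remove [xfuid] add [xwj] -> 7 lines: kqo taeg cajn xwj lmv hpdh xkba
Hunk 7: at line 1 remove [taeg,cajn,xwj] add [ayhv] -> 5 lines: kqo ayhv lmv hpdh xkba
Final line count: 5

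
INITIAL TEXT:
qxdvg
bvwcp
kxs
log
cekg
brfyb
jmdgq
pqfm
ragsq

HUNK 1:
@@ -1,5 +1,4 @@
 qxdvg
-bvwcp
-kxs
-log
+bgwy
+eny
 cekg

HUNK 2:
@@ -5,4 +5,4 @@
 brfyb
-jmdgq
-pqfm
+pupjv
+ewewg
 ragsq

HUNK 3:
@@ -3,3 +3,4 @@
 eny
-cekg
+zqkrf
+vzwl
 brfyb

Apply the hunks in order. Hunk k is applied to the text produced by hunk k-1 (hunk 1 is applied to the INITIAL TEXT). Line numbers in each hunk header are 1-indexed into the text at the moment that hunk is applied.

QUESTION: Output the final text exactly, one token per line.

Hunk 1: at line 1 remove [bvwcp,kxs,log] add [bgwy,eny] -> 8 lines: qxdvg bgwy eny cekg brfyb jmdgq pqfm ragsq
Hunk 2: at line 5 remove [jmdgq,pqfm] add [pupjv,ewewg] -> 8 lines: qxdvg bgwy eny cekg brfyb pupjv ewewg ragsq
Hunk 3: at line 3 remove [cekg] add [zqkrf,vzwl] -> 9 lines: qxdvg bgwy eny zqkrf vzwl brfyb pupjv ewewg ragsq

Answer: qxdvg
bgwy
eny
zqkrf
vzwl
brfyb
pupjv
ewewg
ragsq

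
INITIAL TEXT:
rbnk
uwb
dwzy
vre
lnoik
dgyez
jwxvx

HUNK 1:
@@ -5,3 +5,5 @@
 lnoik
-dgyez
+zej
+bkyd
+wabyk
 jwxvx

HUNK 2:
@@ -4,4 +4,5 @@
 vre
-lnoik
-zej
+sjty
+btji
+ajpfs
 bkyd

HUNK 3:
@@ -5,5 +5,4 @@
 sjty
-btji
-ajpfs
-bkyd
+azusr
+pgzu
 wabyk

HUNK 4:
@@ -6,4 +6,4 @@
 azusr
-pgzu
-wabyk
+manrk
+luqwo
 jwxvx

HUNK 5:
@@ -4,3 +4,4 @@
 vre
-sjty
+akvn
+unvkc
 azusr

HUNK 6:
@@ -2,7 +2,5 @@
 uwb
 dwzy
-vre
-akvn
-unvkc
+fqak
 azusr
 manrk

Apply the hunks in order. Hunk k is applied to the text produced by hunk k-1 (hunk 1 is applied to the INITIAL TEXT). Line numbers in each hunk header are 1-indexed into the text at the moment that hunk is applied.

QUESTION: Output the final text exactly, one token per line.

Hunk 1: at line 5 remove [dgyez] add [zej,bkyd,wabyk] -> 9 lines: rbnk uwb dwzy vre lnoik zej bkyd wabyk jwxvx
Hunk 2: at line 4 remove [lnoik,zej] add [sjty,btji,ajpfs] -> 10 lines: rbnk uwb dwzy vre sjty btji ajpfs bkyd wabyk jwxvx
Hunk 3: at line 5 remove [btji,ajpfs,bkyd] add [azusr,pgzu] -> 9 lines: rbnk uwb dwzy vre sjty azusr pgzu wabyk jwxvx
Hunk 4: at line 6 remove [pgzu,wabyk] add [manrk,luqwo] -> 9 lines: rbnk uwb dwzy vre sjty azusr manrk luqwo jwxvx
Hunk 5: at line 4 remove [sjty] add [akvn,unvkc] -> 10 lines: rbnk uwb dwzy vre akvn unvkc azusr manrk luqwo jwxvx
Hunk 6: at line 2 remove [vre,akvn,unvkc] add [fqak] -> 8 lines: rbnk uwb dwzy fqak azusr manrk luqwo jwxvx

Answer: rbnk
uwb
dwzy
fqak
azusr
manrk
luqwo
jwxvx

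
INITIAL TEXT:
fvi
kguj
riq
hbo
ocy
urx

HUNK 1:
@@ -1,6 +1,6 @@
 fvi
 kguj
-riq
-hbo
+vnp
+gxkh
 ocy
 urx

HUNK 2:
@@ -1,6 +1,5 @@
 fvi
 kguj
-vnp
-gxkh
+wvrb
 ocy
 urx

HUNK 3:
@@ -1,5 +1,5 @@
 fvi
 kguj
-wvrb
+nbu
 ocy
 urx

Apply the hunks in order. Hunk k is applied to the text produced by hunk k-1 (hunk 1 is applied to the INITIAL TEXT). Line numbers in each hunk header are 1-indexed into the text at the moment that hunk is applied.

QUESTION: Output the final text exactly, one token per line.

Answer: fvi
kguj
nbu
ocy
urx

Derivation:
Hunk 1: at line 1 remove [riq,hbo] add [vnp,gxkh] -> 6 lines: fvi kguj vnp gxkh ocy urx
Hunk 2: at line 1 remove [vnp,gxkh] add [wvrb] -> 5 lines: fvi kguj wvrb ocy urx
Hunk 3: at line 1 remove [wvrb] add [nbu] -> 5 lines: fvi kguj nbu ocy urx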